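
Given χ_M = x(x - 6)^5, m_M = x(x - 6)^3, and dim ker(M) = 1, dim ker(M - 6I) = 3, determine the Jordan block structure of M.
λ = 0: algebraic multiplicity 1 (exponent in χ_M), largest block size 1 (exponent in m_M), 1 block (geometric multiplicity). This forces block sizes [1].
λ = 6: algebraic multiplicity 5 (exponent in χ_M), largest block size 3 (exponent in m_M), 3 blocks (geometric multiplicity). These force block sizes [3, 1, 1].

Jordan blocks: (0, 1), (6, 3), (6, 1), (6, 1)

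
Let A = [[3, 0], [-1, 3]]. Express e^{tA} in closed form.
A has Jordan form J = [[3, 1], [0, 3]] with A = PJP^{-1}, so e^{tA} = P e^{tJ} P^{-1}.

For a Jordan block J_k(λ), e^{tJ_k(λ)} = e^{λt} · (I + tN + t^2 N^2/2! + ... + t^{k-1} N^{k-1}/(k-1)!) where N is the nilpotent superdiagonal part.

Assembling the blocks and conjugating back gives the entries of e^{tA} as shown above.

e^{tA} = [[e^{3*t}, 0], [-t*e^{3*t}, e^{3*t}]]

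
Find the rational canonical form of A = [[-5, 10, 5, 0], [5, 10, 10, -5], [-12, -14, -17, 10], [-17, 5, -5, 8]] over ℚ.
R = [[0, 5, 0, 0], [1, -2, 0, 0], [0, 0, 0, 5], [0, 0, 1, -2]]

The invariant factors of A (the non-unit diagonal entries of the Smith normal form of xI - A over ℚ[x]) are x^2 + 2x - 5, x^2 + 2x - 5, each dividing the next. The characteristic polynomial is their product, (x^2 + 2x - 5)^2.

The rational canonical form is the block-diagonal matrix of companion matrices C(f_i):
R = [[0, 5, 0, 0], [1, -2, 0, 0], [0, 0, 0, 5], [0, 0, 1, -2]].

Note the characteristic polynomial does not split into linear factors over ℚ, so A has no Jordan form over ℚ; the rational canonical form exists over any field.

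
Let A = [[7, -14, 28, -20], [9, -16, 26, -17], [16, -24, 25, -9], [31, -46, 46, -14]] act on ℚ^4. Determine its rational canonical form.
The invariant factors of A (the non-unit diagonal entries of the Smith normal form of xI - A over ℚ[x]) are (x^2 - x - 4)^2, each dividing the next. The characteristic polynomial is their product, (x^2 - x - 4)^2.

The rational canonical form is the block-diagonal matrix of companion matrices C(f_i):
R = [[0, 0, 0, -16], [1, 0, 0, -8], [0, 1, 0, 7], [0, 0, 1, 2]].

Note the characteristic polynomial does not split into linear factors over ℚ, so A has no Jordan form over ℚ; the rational canonical form exists over any field.

R = [[0, 0, 0, -16], [1, 0, 0, -8], [0, 1, 0, 7], [0, 0, 1, 2]]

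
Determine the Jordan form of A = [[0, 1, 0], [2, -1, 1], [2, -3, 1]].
J = [[0, 1, 0], [0, 0, 1], [0, 0, 0]]

The characteristic polynomial is det(xI - A) = x^3, so the eigenvalues are 0 (algebraic multiplicity 3).

For λ = 0: rank(A) = 2, rank(A^2) = 1, rank(A^3) = 0. The eigenspace has dimension 3 - 2 = 1, so there is 1 Jordan block; the rank sequence gives block sizes [3].

Assembling the blocks gives the Jordan form J above.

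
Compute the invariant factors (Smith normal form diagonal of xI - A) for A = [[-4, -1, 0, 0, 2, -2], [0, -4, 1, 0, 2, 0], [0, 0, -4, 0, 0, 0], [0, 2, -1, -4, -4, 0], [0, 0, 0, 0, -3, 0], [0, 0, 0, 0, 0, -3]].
(x + 3)(x + 4), (x + 3)(x + 4)^3

The Jordan structure of A has elementary divisors (x + 4)^3, (x + 4), (x + 3), (x + 3). Arranging the block sizes at each eigenvalue in decreasing order and taking row products gives the invariant factors.

Invariant factors (smallest first, each dividing the next): (x + 3)(x + 4), (x + 3)(x + 4)^3.

Check: the last factor (x + 3)(x + 4)^3 is the minimal polynomial, and the product (x + 3)^2(x + 4)^4 is the characteristic polynomial.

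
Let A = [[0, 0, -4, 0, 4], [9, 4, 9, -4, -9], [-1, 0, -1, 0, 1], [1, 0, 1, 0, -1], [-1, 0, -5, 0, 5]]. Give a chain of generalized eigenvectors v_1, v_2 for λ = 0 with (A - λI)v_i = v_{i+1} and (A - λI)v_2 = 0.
We seek v_1 ∈ ker(A^2) \ ker(A), then set v_{i+1} = A v_i.

One such chain is v_1 = [[1, -1, -1, 1, -1]]^T, v_2 = [[0, 1, -1, 1, -1]]^T. Check: A v_2 = [[0, 0, 0, 0, 0]]^T = 0.

v_1 = [[1, -1, -1, 1, -1]]^T, v_2 = [[0, 1, -1, 1, -1]]^T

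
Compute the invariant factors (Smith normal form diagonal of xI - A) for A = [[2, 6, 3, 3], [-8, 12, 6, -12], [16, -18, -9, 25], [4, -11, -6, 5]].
The Jordan structure of A has elementary divisors (x - 2), (x - 2), (x - 3)^2. Arranging the block sizes at each eigenvalue in decreasing order and taking row products gives the invariant factors.

Invariant factors (smallest first, each dividing the next): x - 2, (x - 3)^2(x - 2).

Check: the last factor (x - 3)^2(x - 2) is the minimal polynomial, and the product (x - 3)^2(x - 2)^2 is the characteristic polynomial.

x - 2, (x - 3)^2(x - 2)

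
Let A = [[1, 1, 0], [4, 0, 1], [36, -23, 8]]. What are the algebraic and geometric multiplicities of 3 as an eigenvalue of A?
The characteristic polynomial is (x - 3)^3, so the factor x - 3 appears with exponent 3: the algebraic multiplicity is 3.

rank(A - 3I) = 2, so the eigenspace has dimension 3 - 2 = 1: the geometric multiplicity is 1.

Since 1 < 3, A is not diagonalizable.

algebraic multiplicity 3, geometric multiplicity 1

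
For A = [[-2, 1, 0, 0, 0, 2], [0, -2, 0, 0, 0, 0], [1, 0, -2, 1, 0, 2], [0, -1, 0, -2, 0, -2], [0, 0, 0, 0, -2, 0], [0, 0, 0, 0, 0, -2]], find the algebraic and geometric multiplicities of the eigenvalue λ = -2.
The characteristic polynomial is (x + 2)^6, so the factor x + 2 appears with exponent 6: the algebraic multiplicity is 6.

rank(A + 2I) = 2, so the eigenspace has dimension 6 - 2 = 4: the geometric multiplicity is 4.

Since 4 < 6, A is not diagonalizable.

algebraic multiplicity 6, geometric multiplicity 4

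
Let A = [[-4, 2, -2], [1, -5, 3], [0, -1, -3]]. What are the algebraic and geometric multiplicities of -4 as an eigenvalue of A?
algebraic multiplicity 3, geometric multiplicity 1

The characteristic polynomial is (x + 4)^3, so the factor x + 4 appears with exponent 3: the algebraic multiplicity is 3.

rank(A + 4I) = 2, so the eigenspace has dimension 3 - 2 = 1: the geometric multiplicity is 1.

Since 1 < 3, A is not diagonalizable.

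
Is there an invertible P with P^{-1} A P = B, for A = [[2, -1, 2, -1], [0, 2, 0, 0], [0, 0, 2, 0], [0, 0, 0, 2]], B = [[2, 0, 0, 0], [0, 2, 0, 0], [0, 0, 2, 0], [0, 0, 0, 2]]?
No.

Both have characteristic polynomial (x - 2)^4, but the minimal polynomial of A is (x - 2)^2 while the minimal polynomial of B is x - 2. The minimal polynomial is a similarity invariant, so A and B are not similar.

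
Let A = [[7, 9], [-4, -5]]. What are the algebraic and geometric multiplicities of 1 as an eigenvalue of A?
algebraic multiplicity 2, geometric multiplicity 1

The characteristic polynomial is (x - 1)^2, so the factor x - 1 appears with exponent 2: the algebraic multiplicity is 2.

rank(A - I) = 1, so the eigenspace has dimension 2 - 1 = 1: the geometric multiplicity is 1.

Since 1 < 2, A is not diagonalizable.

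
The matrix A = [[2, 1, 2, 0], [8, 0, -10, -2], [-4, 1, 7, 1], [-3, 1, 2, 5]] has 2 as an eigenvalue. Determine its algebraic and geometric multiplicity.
The characteristic polynomial is (x - 5)^2(x - 2)^2, so the factor x - 2 appears with exponent 2: the algebraic multiplicity is 2.

rank(A - 2I) = 3, so the eigenspace has dimension 4 - 3 = 1: the geometric multiplicity is 1.

Since 1 < 2, A is not diagonalizable.

algebraic multiplicity 2, geometric multiplicity 1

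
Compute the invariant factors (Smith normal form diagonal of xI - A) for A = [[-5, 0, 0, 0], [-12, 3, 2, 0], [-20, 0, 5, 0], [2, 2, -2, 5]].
The Jordan structure of A has elementary divisors (x + 5), (x - 3), (x - 5), (x - 5). Arranging the block sizes at each eigenvalue in decreasing order and taking row products gives the invariant factors.

Invariant factors (smallest first, each dividing the next): x - 5, (x - 5)(x - 3)(x + 5).

Check: the last factor (x - 5)(x - 3)(x + 5) is the minimal polynomial, and the product (x - 5)^2(x - 3)(x + 5) is the characteristic polynomial.

x - 5, (x - 5)(x - 3)(x + 5)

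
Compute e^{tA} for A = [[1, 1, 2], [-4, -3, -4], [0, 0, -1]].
e^{tA} = [[(2*t + 1)*e^{-t}, t*e^{-t}, 2*t*e^{-t}], [-4*t*e^{-t}, (1 - 2*t)*e^{-t}, -4*t*e^{-t}], [0, 0, e^{-t}]]

A has Jordan form J = [[-1, 1, 0], [0, -1, 0], [0, 0, -1]] with A = PJP^{-1}, so e^{tA} = P e^{tJ} P^{-1}.

For a Jordan block J_k(λ), e^{tJ_k(λ)} = e^{λt} · (I + tN + t^2 N^2/2! + ... + t^{k-1} N^{k-1}/(k-1)!) where N is the nilpotent superdiagonal part.

Assembling the blocks and conjugating back gives the entries of e^{tA} as shown above.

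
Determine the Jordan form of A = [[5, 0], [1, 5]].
J = [[5, 1], [0, 5]]

The characteristic polynomial is det(xI - A) = (x - 5)^2, so the eigenvalues are 5 (algebraic multiplicity 2).

For λ = 5: rank(A - 5I) = 1, rank((A - 5I)^2) = 0. The eigenspace has dimension 2 - 1 = 1, so there is 1 Jordan block; the rank sequence gives block sizes [2].

Assembling the blocks gives the Jordan form J above.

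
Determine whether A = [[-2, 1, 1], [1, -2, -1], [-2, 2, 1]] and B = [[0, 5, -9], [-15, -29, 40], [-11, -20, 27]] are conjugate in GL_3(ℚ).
trace(A) = -3 but trace(B) = -2. The trace is a similarity invariant, so A and B are not similar.

No.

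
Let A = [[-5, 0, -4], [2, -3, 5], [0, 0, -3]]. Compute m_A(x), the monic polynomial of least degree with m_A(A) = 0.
m_A(x) = (x + 3)^2(x + 5)

The characteristic polynomial factors as (x + 3)^2(x + 5). The minimal polynomial is ∏(x - λ)^{k_λ} where k_λ is the size of the largest Jordan block at λ.

For λ = -5: rank(A + 5I) = 2, and the largest Jordan block has size 1 (the smallest k with rank((A + 5I)^k) = rank((A + 5I)^(k+1))).
For λ = -3: rank(A + 3I) = 2, and the largest Jordan block has size 2 (the smallest k with rank((A + 3I)^k) = rank((A + 3I)^(k+1))).

So m_A(x) = (x + 3)^2(x + 5).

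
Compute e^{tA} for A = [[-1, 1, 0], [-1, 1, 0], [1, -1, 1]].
e^{tA} = [[1 - t, t, 0], [-t, t + 1, 0], [e^{t} - 1, 1 - e^{t}, e^{t}]]

A has Jordan form J = [[0, 1, 0], [0, 0, 0], [0, 0, 1]] with A = PJP^{-1}, so e^{tA} = P e^{tJ} P^{-1}.

For a Jordan block J_k(λ), e^{tJ_k(λ)} = e^{λt} · (I + tN + t^2 N^2/2! + ... + t^{k-1} N^{k-1}/(k-1)!) where N is the nilpotent superdiagonal part.

Assembling the blocks and conjugating back gives the entries of e^{tA} as shown above.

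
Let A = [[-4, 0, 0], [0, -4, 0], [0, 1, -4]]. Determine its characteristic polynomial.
xI - A = [[x + 4, 0, 0], [0, x + 4, 0], [0, -1, x + 4]].

Expanding det(xI - A) along the first row:
det(xI - A) = + (x + 4)·det([[x + 4, 0], [-1, x + 4]]) - (0)·det([[0, 0], [0, x + 4]]) + (0)·det([[0, x + 4], [0, -1]]).

Evaluating gives χ_A(x) = x^3 + 12x^2 + 48x + 64 = (x + 4)^3.

χ_A(x) = (x + 4)^3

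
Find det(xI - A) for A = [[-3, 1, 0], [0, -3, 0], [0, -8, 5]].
χ_A(x) = (x - 5)(x + 3)^2

xI - A = [[x + 3, -1, 0], [0, x + 3, 0], [0, 8, x - 5]].

Expanding det(xI - A) along the first row:
det(xI - A) = + (x + 3)·det([[x + 3, 0], [8, x - 5]]) - (-1)·det([[0, 0], [0, x - 5]]) + (0)·det([[0, x + 3], [0, 8]]).

Evaluating gives χ_A(x) = x^3 + x^2 - 21x - 45 = (x - 5)(x + 3)^2.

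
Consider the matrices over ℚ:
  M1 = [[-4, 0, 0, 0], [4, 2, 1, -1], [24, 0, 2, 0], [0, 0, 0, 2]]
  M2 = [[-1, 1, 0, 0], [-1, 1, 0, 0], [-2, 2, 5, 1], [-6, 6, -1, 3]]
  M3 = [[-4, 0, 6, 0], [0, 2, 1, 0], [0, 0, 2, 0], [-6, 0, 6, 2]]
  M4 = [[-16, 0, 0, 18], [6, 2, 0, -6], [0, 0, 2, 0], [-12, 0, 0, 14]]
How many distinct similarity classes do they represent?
3 classes: {M1, M3}, {M2}, {M4}

Characteristic polynomials: χ_{M1} = (x - 2)^3(x + 4), χ_{M2} = x^2(x - 4)^2, χ_{M3} = (x - 2)^3(x + 4), χ_{M4} = (x - 2)^3(x + 4).

{M1, M3}: invariant factors x - 2, (x - 2)^2(x + 4).

{M2}: invariant factors x^2(x - 4)^2.

{M4}: invariant factors x - 2, x - 2, (x - 2)(x + 4).

Matrices are similar if and only if their invariant-factor lists agree; the partition into similarity classes is {M1, M3}, {M2}, {M4}.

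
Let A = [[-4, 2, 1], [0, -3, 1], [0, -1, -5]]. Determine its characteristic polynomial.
χ_A(x) = (x + 4)^3

xI - A = [[x + 4, -2, -1], [0, x + 3, -1], [0, 1, x + 5]].

Expanding det(xI - A) along the first row:
det(xI - A) = + (x + 4)·det([[x + 3, -1], [1, x + 5]]) - (-2)·det([[0, -1], [0, x + 5]]) + (-1)·det([[0, x + 3], [0, 1]]).

Evaluating gives χ_A(x) = x^3 + 12x^2 + 48x + 64 = (x + 4)^3.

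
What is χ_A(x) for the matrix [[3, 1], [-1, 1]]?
χ_A(x) = (x - 2)^2

xI - A = [[x - 3, -1], [1, x - 1]].

Expanding det(xI - A) along the first row:
det(xI - A) = + (x - 3)·det([[x - 1]]) - (-1)·det([[1]]).

Evaluating gives χ_A(x) = x^2 - 4x + 4 = (x - 2)^2.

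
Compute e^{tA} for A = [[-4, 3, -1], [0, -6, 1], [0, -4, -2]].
e^{tA} = [[e^{-4*t}, t*(3 - t)*e^{-4*t}, t*(t - 2)*e^{-4*t}/2], [0, (1 - 2*t)*e^{-4*t}, t*e^{-4*t}], [0, -4*t*e^{-4*t}, (2*t + 1)*e^{-4*t}]]

A has Jordan form J = [[-4, 1, 0], [0, -4, 1], [0, 0, -4]] with A = PJP^{-1}, so e^{tA} = P e^{tJ} P^{-1}.

For a Jordan block J_k(λ), e^{tJ_k(λ)} = e^{λt} · (I + tN + t^2 N^2/2! + ... + t^{k-1} N^{k-1}/(k-1)!) where N is the nilpotent superdiagonal part.

Assembling the blocks and conjugating back gives the entries of e^{tA} as shown above.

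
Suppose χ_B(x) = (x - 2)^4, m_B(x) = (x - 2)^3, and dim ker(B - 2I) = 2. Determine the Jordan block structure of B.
Jordan blocks: (2, 3), (2, 1)

λ = 2: algebraic multiplicity 4 (exponent in χ_B), largest block size 3 (exponent in m_B), 2 blocks (geometric multiplicity). These force block sizes [3, 1].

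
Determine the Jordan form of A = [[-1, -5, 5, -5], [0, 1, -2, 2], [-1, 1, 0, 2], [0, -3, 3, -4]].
The characteristic polynomial is det(xI - A) = (x + 1)^4, so the eigenvalues are -1 (algebraic multiplicity 4).

For λ = -1: rank(A + I) = 2, rank((A + I)^2) = 1, rank((A + I)^3) = 0. The eigenspace has dimension 4 - 2 = 2, so there are 2 Jordan blocks; the rank sequence gives block sizes [3, 1].

Assembling the blocks gives the Jordan form J above.

J = [[-1, 1, 0, 0], [0, -1, 1, 0], [0, 0, -1, 0], [0, 0, 0, -1]]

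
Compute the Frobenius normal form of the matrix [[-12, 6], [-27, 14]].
R = [[0, 6], [1, 2]]

The invariant factors of A (the non-unit diagonal entries of the Smith normal form of xI - A over ℚ[x]) are x^2 - 2x - 6, each dividing the next. The characteristic polynomial is their product, x^2 - 2x - 6.

The rational canonical form is the block-diagonal matrix of companion matrices C(f_i):
R = [[0, 6], [1, 2]].

Note the characteristic polynomial does not split into linear factors over ℚ, so A has no Jordan form over ℚ; the rational canonical form exists over any field.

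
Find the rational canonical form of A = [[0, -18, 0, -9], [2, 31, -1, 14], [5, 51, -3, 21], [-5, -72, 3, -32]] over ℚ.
The invariant factors of A (the non-unit diagonal entries of the Smith normal form of xI - A over ℚ[x]) are (x - 1)^2(x + 3)^2, each dividing the next. The characteristic polynomial is their product, (x - 1)^2(x + 3)^2.

The rational canonical form is the block-diagonal matrix of companion matrices C(f_i):
R = [[0, 0, 0, -9], [1, 0, 0, 12], [0, 1, 0, 2], [0, 0, 1, -4]].

R = [[0, 0, 0, -9], [1, 0, 0, 12], [0, 1, 0, 2], [0, 0, 1, -4]]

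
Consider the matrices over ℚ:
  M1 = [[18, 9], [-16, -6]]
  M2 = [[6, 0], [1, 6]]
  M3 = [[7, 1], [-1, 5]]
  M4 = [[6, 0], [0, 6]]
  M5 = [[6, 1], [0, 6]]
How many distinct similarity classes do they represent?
Characteristic polynomials: χ_{M1} = (x - 6)^2, χ_{M2} = (x - 6)^2, χ_{M3} = (x - 6)^2, χ_{M4} = (x - 6)^2, χ_{M5} = (x - 6)^2.

{M1, M2, M3, M5}: invariant factors (x - 6)^2.

{M4}: invariant factors x - 6, x - 6.

Matrices are similar if and only if their invariant-factor lists agree; the partition into similarity classes is {M1, M2, M3, M5}, {M4}.

2 classes: {M1, M2, M3, M5}, {M4}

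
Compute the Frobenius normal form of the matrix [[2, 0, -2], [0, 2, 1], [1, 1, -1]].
R = [[0, 0, -2], [1, 0, -1], [0, 1, 3]]

The invariant factors of A (the non-unit diagonal entries of the Smith normal form of xI - A over ℚ[x]) are (x - 2)(x^2 - x - 1), each dividing the next. The characteristic polynomial is their product, (x - 2)(x^2 - x - 1).

The rational canonical form is the block-diagonal matrix of companion matrices C(f_i):
R = [[0, 0, -2], [1, 0, -1], [0, 1, 3]].

Note the characteristic polynomial does not split into linear factors over ℚ, so A has no Jordan form over ℚ; the rational canonical form exists over any field.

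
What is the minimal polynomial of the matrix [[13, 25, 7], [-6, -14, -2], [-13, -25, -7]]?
The characteristic polynomial factors as x(x + 4)^2. The minimal polynomial is ∏(x - λ)^{k_λ} where k_λ is the size of the largest Jordan block at λ.

For λ = -4: rank(A + 4I) = 2, and the largest Jordan block has size 2 (the smallest k with rank((A + 4I)^k) = rank((A + 4I)^(k+1))).
For λ = 0: rank(A) = 2, and the largest Jordan block has size 1 (the smallest k with rank(A^k) = rank(A^(k+1))).

So m_A(x) = x(x + 4)^2.

m_A(x) = x(x + 4)^2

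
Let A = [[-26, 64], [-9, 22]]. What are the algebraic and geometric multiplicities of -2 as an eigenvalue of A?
algebraic multiplicity 2, geometric multiplicity 1

The characteristic polynomial is (x + 2)^2, so the factor x + 2 appears with exponent 2: the algebraic multiplicity is 2.

rank(A + 2I) = 1, so the eigenspace has dimension 2 - 1 = 1: the geometric multiplicity is 1.

Since 1 < 2, A is not diagonalizable.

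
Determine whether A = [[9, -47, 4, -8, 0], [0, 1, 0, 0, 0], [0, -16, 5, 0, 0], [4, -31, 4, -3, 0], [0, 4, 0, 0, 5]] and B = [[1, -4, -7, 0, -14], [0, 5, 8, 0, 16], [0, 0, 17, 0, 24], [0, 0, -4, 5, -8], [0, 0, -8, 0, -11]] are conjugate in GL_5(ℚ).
Two matrices over a field are similar if and only if they have the same invariant factors.

Both A and B have characteristic polynomial (x - 5)^3(x - 1)^2 and minimal polynomial (x - 5)(x - 1)^2. Computing further, both have invariant factors x - 5, x - 5, (x - 5)(x - 1)^2. Hence A and B are similar.

Yes.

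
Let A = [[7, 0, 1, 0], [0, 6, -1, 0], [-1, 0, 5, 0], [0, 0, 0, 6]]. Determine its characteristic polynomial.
χ_A(x) = (x - 6)^4

xI - A = [[x - 7, 0, -1, 0], [0, x - 6, 1, 0], [1, 0, x - 5, 0], [0, 0, 0, x - 6]].

Expanding det(xI - A) along the first row:
det(xI - A) = + (x - 7)·det([[x - 6, 1, 0], [0, x - 5, 0], [0, 0, x - 6]]) - (0)·det([[0, 1, 0], [1, x - 5, 0], [0, 0, x - 6]]) + (-1)·det([[0, x - 6, 0], [1, 0, 0], [0, 0, x - 6]]) - (0)·det([[0, x - 6, 1], [1, 0, x - 5], [0, 0, 0]]).

Evaluating gives χ_A(x) = x^4 - 24x^3 + 216x^2 - 864x + 1296 = (x - 6)^4.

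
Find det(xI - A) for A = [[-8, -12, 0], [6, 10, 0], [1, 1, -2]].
χ_A(x) = (x - 4)(x + 2)^2

xI - A = [[x + 8, 12, 0], [-6, x - 10, 0], [-1, -1, x + 2]].

Expanding det(xI - A) along the first row:
det(xI - A) = + (x + 8)·det([[x - 10, 0], [-1, x + 2]]) - (12)·det([[-6, 0], [-1, x + 2]]) + (0)·det([[-6, x - 10], [-1, -1]]).

Evaluating gives χ_A(x) = x^3 - 12x - 16 = (x - 4)(x + 2)^2.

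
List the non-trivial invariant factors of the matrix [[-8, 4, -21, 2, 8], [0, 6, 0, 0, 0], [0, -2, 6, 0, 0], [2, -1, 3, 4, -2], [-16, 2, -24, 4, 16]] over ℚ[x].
The Jordan structure of A has elementary divisors x, (x - 6)^2, (x - 6)^2. Arranging the block sizes at each eigenvalue in decreasing order and taking row products gives the invariant factors.

Invariant factors (smallest first, each dividing the next): (x - 6)^2, x(x - 6)^2.

Check: the last factor x(x - 6)^2 is the minimal polynomial, and the product x(x - 6)^4 is the characteristic polynomial.

(x - 6)^2, x(x - 6)^2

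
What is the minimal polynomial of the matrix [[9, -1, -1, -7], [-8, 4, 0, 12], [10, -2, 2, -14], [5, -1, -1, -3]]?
The characteristic polynomial factors as (x - 4)^2(x - 2)^2. The minimal polynomial is ∏(x - λ)^{k_λ} where k_λ is the size of the largest Jordan block at λ.

For λ = 2: rank(A - 2I) = 3, and the largest Jordan block has size 2 (the smallest k with rank((A - 2I)^k) = rank((A - 2I)^(k+1))).
For λ = 4: rank(A - 4I) = 2, and the largest Jordan block has size 1 (the smallest k with rank((A - 4I)^k) = rank((A - 4I)^(k+1))).

So m_A(x) = (x - 4)(x - 2)^2.

m_A(x) = (x - 4)(x - 2)^2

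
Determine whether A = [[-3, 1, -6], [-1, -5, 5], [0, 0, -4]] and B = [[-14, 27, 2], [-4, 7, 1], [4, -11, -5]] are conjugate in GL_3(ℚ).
Yes.

Two matrices over a field are similar if and only if they have the same invariant factors.

Both A and B have characteristic polynomial (x + 4)^3 and minimal polynomial (x + 4)^3. Computing further, both have invariant factors (x + 4)^3. Hence A and B are similar.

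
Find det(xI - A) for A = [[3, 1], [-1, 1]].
xI - A = [[x - 3, -1], [1, x - 1]].

Expanding det(xI - A) along the first row:
det(xI - A) = + (x - 3)·det([[x - 1]]) - (-1)·det([[1]]).

Evaluating gives χ_A(x) = x^2 - 4x + 4 = (x - 2)^2.

χ_A(x) = (x - 2)^2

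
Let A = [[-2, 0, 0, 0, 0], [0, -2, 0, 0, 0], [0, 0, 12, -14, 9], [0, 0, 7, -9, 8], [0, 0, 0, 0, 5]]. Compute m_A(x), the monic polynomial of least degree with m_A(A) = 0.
The characteristic polynomial factors as (x - 5)^2(x + 2)^3. The minimal polynomial is ∏(x - λ)^{k_λ} where k_λ is the size of the largest Jordan block at λ.

For λ = -2: rank(A + 2I) = 2, and the largest Jordan block has size 1 (the smallest k with rank((A + 2I)^k) = rank((A + 2I)^(k+1))).
For λ = 5: rank(A - 5I) = 4, and the largest Jordan block has size 2 (the smallest k with rank((A - 5I)^k) = rank((A - 5I)^(k+1))).

So m_A(x) = (x - 5)^2(x + 2).

m_A(x) = (x - 5)^2(x + 2)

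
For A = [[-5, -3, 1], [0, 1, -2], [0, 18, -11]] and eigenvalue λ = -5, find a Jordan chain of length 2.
We seek v_1 ∈ ker((A + 5I)^2) \ ker(A + 5I), then set v_{i+1} = (A + 5I) v_i.

One such chain is v_1 = [[0, 0, 1]]^T, v_2 = [[1, -2, -6]]^T. Check: (A + 5I) v_2 = [[0, 0, 0]]^T = 0.

v_1 = [[0, 0, 1]]^T, v_2 = [[1, -2, -6]]^T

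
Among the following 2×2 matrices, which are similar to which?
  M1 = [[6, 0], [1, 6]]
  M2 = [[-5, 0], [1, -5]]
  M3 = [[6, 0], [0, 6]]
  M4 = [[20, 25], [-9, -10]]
4 classes: {M1}, {M2}, {M3}, {M4}

Characteristic polynomials: χ_{M1} = (x - 6)^2, χ_{M2} = (x + 5)^2, χ_{M3} = (x - 6)^2, χ_{M4} = (x - 5)^2.

{M1}: invariant factors (x - 6)^2.

{M2}: invariant factors (x + 5)^2.

{M3}: invariant factors x - 6, x - 6.

{M4}: invariant factors (x - 5)^2.

Matrices are similar if and only if their invariant-factor lists agree; the partition into similarity classes is {M1}, {M2}, {M3}, {M4}.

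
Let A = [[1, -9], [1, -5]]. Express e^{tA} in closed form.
e^{tA} = [[(3*t + 1)*e^{-2*t}, -9*t*e^{-2*t}], [t*e^{-2*t}, (1 - 3*t)*e^{-2*t}]]

A has Jordan form J = [[-2, 1], [0, -2]] with A = PJP^{-1}, so e^{tA} = P e^{tJ} P^{-1}.

For a Jordan block J_k(λ), e^{tJ_k(λ)} = e^{λt} · (I + tN + t^2 N^2/2! + ... + t^{k-1} N^{k-1}/(k-1)!) where N is the nilpotent superdiagonal part.

Assembling the blocks and conjugating back gives the entries of e^{tA} as shown above.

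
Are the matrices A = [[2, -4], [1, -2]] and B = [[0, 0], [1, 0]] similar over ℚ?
Yes.

Two matrices over a field are similar if and only if they have the same invariant factors.

Both A and B have characteristic polynomial x^2 and minimal polynomial x^2. Computing further, both have invariant factors x^2. Hence A and B are similar.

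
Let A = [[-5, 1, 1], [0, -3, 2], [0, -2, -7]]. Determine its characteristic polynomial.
xI - A = [[x + 5, -1, -1], [0, x + 3, -2], [0, 2, x + 7]].

Expanding det(xI - A) along the first row:
det(xI - A) = + (x + 5)·det([[x + 3, -2], [2, x + 7]]) - (-1)·det([[0, -2], [0, x + 7]]) + (-1)·det([[0, x + 3], [0, 2]]).

Evaluating gives χ_A(x) = x^3 + 15x^2 + 75x + 125 = (x + 5)^3.

χ_A(x) = (x + 5)^3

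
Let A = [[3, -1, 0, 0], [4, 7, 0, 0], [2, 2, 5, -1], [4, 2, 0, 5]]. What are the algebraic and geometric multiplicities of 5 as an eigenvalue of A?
The characteristic polynomial is (x - 5)^4, so the factor x - 5 appears with exponent 4: the algebraic multiplicity is 4.

rank(A - 5I) = 2, so the eigenspace has dimension 4 - 2 = 2: the geometric multiplicity is 2.

Since 2 < 4, A is not diagonalizable.

algebraic multiplicity 4, geometric multiplicity 2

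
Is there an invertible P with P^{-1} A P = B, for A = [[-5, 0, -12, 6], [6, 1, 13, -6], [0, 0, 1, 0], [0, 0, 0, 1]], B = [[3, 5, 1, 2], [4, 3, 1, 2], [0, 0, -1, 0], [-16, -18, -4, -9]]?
No.

trace(A) = -2 but trace(B) = -4. The trace is a similarity invariant, so A and B are not similar.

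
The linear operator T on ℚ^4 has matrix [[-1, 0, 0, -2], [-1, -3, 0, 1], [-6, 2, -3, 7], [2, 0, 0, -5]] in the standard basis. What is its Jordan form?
J = [[-3, 1, 0, 0], [0, -3, 0, 0], [0, 0, -3, 1], [0, 0, 0, -3]]

The characteristic polynomial is det(xI - A) = (x + 3)^4, so the eigenvalues are -3 (algebraic multiplicity 4).

For λ = -3: rank(A + 3I) = 2, rank((A + 3I)^2) = 0. The eigenspace has dimension 4 - 2 = 2, so there are 2 Jordan blocks; the rank sequence gives block sizes [2, 2].

Assembling the blocks gives the Jordan form J above.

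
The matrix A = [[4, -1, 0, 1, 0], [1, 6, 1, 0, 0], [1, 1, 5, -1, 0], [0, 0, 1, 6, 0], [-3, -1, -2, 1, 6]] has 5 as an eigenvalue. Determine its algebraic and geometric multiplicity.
The characteristic polynomial is (x - 6)^2(x - 5)^3, so the factor x - 5 appears with exponent 3: the algebraic multiplicity is 3.

rank(A - 5I) = 3, so the eigenspace has dimension 5 - 3 = 2: the geometric multiplicity is 2.

Since 2 < 3, A is not diagonalizable.

algebraic multiplicity 3, geometric multiplicity 2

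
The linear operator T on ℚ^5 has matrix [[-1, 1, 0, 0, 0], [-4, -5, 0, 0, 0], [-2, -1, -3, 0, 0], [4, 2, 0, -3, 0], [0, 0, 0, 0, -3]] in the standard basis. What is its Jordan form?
J = [[-3, 1, 0, 0, 0], [0, -3, 0, 0, 0], [0, 0, -3, 0, 0], [0, 0, 0, -3, 0], [0, 0, 0, 0, -3]]

The characteristic polynomial is det(xI - A) = (x + 3)^5, so the eigenvalues are -3 (algebraic multiplicity 5).

For λ = -3: rank(A + 3I) = 1, rank((A + 3I)^2) = 0. The eigenspace has dimension 5 - 1 = 4, so there are 4 Jordan blocks; the rank sequence gives block sizes [2, 1, 1, 1].

Assembling the blocks gives the Jordan form J above.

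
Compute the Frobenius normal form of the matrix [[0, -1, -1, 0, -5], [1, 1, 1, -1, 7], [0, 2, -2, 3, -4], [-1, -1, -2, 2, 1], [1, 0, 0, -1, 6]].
The invariant factors of A (the non-unit diagonal entries of the Smith normal form of xI - A over ℚ[x]) are (x + 1)(x^2 - 4x + 2)^2, each dividing the next. The characteristic polynomial is their product, (x + 1)(x^2 - 4x + 2)^2.

The rational canonical form is the block-diagonal matrix of companion matrices C(f_i):
R = [[0, 0, 0, 0, -4], [1, 0, 0, 0, 12], [0, 1, 0, 0, -4], [0, 0, 1, 0, -12], [0, 0, 0, 1, 7]].

Note the characteristic polynomial does not split into linear factors over ℚ, so A has no Jordan form over ℚ; the rational canonical form exists over any field.

R = [[0, 0, 0, 0, -4], [1, 0, 0, 0, 12], [0, 1, 0, 0, -4], [0, 0, 1, 0, -12], [0, 0, 0, 1, 7]]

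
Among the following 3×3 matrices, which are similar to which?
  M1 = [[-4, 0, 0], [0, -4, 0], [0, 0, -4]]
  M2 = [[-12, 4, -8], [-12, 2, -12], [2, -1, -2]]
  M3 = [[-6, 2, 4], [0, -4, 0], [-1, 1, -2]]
Characteristic polynomials: χ_{M1} = (x + 4)^3, χ_{M2} = (x + 4)^3, χ_{M3} = (x + 4)^3.

{M1}: invariant factors x + 4, x + 4, x + 4.

{M2, M3}: invariant factors x + 4, (x + 4)^2.

Matrices are similar if and only if their invariant-factor lists agree; the partition into similarity classes is {M1}, {M2, M3}.

2 classes: {M1}, {M2, M3}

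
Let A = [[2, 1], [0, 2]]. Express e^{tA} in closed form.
A has Jordan form J = [[2, 1], [0, 2]] with A = PJP^{-1}, so e^{tA} = P e^{tJ} P^{-1}.

For a Jordan block J_k(λ), e^{tJ_k(λ)} = e^{λt} · (I + tN + t^2 N^2/2! + ... + t^{k-1} N^{k-1}/(k-1)!) where N is the nilpotent superdiagonal part.

Assembling the blocks and conjugating back gives the entries of e^{tA} as shown above.

e^{tA} = [[e^{2*t}, t*e^{2*t}], [0, e^{2*t}]]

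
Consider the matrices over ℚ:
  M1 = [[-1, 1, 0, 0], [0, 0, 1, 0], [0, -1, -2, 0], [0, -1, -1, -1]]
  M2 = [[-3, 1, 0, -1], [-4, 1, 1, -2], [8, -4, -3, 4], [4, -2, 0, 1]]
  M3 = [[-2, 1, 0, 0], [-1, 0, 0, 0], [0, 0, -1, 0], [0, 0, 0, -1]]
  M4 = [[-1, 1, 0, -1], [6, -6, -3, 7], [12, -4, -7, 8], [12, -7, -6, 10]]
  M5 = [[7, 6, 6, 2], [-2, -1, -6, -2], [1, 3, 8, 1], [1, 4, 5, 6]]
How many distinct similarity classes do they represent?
Characteristic polynomials: χ_{M1} = (x + 1)^4, χ_{M2} = (x + 1)^4, χ_{M3} = (x + 1)^4, χ_{M4} = (x + 1)^4, χ_{M5} = (x - 5)^4.

{M1, M2, M4}: invariant factors x + 1, (x + 1)^3.

{M3}: invariant factors x + 1, x + 1, (x + 1)^2.

{M5}: invariant factors x - 5, (x - 5)^3.

Matrices are similar if and only if their invariant-factor lists agree; the partition into similarity classes is {M1, M2, M4}, {M3}, {M5}.

3 classes: {M1, M2, M4}, {M3}, {M5}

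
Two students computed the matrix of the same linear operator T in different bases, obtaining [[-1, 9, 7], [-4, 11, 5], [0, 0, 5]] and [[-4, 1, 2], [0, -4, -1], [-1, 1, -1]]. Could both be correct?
trace(A) = 15 but trace(B) = -9. The trace is a similarity invariant, so A and B are not similar.

No.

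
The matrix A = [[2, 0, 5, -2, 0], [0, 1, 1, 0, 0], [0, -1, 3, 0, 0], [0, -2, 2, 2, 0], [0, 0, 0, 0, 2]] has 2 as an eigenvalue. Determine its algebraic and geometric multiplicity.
algebraic multiplicity 5, geometric multiplicity 3

The characteristic polynomial is (x - 2)^5, so the factor x - 2 appears with exponent 5: the algebraic multiplicity is 5.

rank(A - 2I) = 2, so the eigenspace has dimension 5 - 2 = 3: the geometric multiplicity is 3.

Since 3 < 5, A is not diagonalizable.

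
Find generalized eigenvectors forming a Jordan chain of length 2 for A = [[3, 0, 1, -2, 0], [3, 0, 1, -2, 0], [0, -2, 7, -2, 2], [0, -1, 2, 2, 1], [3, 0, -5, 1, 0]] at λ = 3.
We seek v_1 ∈ ker((A - 3I)^2) \ ker(A - 3I), then set v_{i+1} = (A - 3I) v_i.

One such chain is v_1 = [[0, 0, 1, 0, -2]]^T, v_2 = [[1, 1, 0, 0, 1]]^T. Check: (A - 3I) v_2 = [[0, 0, 0, 0, 0]]^T = 0.

v_1 = [[0, 0, 1, 0, -2]]^T, v_2 = [[1, 1, 0, 0, 1]]^T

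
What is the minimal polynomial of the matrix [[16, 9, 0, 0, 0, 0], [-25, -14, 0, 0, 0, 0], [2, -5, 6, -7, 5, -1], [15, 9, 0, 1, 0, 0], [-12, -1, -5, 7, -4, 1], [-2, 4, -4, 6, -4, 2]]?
The characteristic polynomial factors as (x - 2)(x - 1)^5. The minimal polynomial is ∏(x - λ)^{k_λ} where k_λ is the size of the largest Jordan block at λ.

For λ = 1: rank(A - I) = 3, and the largest Jordan block has size 2 (the smallest k with rank((A - I)^k) = rank((A - I)^(k+1))).
For λ = 2: rank(A - 2I) = 5, and the largest Jordan block has size 1 (the smallest k with rank((A - 2I)^k) = rank((A - 2I)^(k+1))).

So m_A(x) = (x - 2)(x - 1)^2.

m_A(x) = (x - 2)(x - 1)^2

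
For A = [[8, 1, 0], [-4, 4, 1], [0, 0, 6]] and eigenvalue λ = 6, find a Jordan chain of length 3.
v_1 = [[0, 0, 1]]^T, v_2 = [[0, 1, 0]]^T, v_3 = [[1, -2, 0]]^T

We seek v_1 ∈ ker((A - 6I)^3) \ ker((A - 6I)^2), then set v_{i+1} = (A - 6I) v_i.

One such chain is v_1 = [[0, 0, 1]]^T, v_2 = [[0, 1, 0]]^T, v_3 = [[1, -2, 0]]^T. Check: (A - 6I) v_3 = [[0, 0, 0]]^T = 0.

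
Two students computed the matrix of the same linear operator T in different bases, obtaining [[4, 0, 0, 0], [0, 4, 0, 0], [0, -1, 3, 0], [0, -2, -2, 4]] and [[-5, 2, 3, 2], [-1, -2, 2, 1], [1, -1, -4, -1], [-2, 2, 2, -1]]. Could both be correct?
trace(A) = 15 but trace(B) = -12. The trace is a similarity invariant, so A and B are not similar.

No.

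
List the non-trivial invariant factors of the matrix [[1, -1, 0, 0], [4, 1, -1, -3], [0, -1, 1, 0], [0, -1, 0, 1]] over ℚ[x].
x - 1, (x - 1)^3

The Jordan structure of A has elementary divisors (x - 1)^3, (x - 1). Arranging the block sizes at each eigenvalue in decreasing order and taking row products gives the invariant factors.

Invariant factors (smallest first, each dividing the next): x - 1, (x - 1)^3.

Check: the last factor (x - 1)^3 is the minimal polynomial, and the product (x - 1)^4 is the characteristic polynomial.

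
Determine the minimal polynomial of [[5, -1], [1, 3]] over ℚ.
m_A(x) = (x - 4)^2

The characteristic polynomial factors as (x - 4)^2. The minimal polynomial is ∏(x - λ)^{k_λ} where k_λ is the size of the largest Jordan block at λ.

For λ = 4: rank(A - 4I) = 1, and the largest Jordan block has size 2 (the smallest k with rank((A - 4I)^k) = rank((A - 4I)^(k+1))).

So m_A(x) = (x - 4)^2.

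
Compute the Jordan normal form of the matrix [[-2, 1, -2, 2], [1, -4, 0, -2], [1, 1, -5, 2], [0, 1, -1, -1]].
The characteristic polynomial is det(xI - A) = (x + 3)^4, so the eigenvalues are -3 (algebraic multiplicity 4).

For λ = -3: rank(A + 3I) = 2, rank((A + 3I)^2) = 0. The eigenspace has dimension 4 - 2 = 2, so there are 2 Jordan blocks; the rank sequence gives block sizes [2, 2].

Assembling the blocks gives the Jordan form J above.

J = [[-3, 1, 0, 0], [0, -3, 0, 0], [0, 0, -3, 1], [0, 0, 0, -3]]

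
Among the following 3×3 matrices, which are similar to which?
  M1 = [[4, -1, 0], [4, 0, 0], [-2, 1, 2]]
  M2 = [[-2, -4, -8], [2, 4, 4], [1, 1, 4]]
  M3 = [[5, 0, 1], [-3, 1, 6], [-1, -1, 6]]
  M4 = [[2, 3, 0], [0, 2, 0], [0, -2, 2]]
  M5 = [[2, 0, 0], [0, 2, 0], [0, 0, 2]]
Characteristic polynomials: χ_{M1} = (x - 2)^3, χ_{M2} = (x - 2)^3, χ_{M3} = (x - 4)^3, χ_{M4} = (x - 2)^3, χ_{M5} = (x - 2)^3.

{M1, M2, M4}: invariant factors x - 2, (x - 2)^2.

{M3}: invariant factors (x - 4)^3.

{M5}: invariant factors x - 2, x - 2, x - 2.

Matrices are similar if and only if their invariant-factor lists agree; the partition into similarity classes is {M1, M2, M4}, {M3}, {M5}.

3 classes: {M1, M2, M4}, {M3}, {M5}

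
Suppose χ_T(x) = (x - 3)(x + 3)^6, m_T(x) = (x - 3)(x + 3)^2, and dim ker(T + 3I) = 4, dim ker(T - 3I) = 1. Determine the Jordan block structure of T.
Jordan blocks: (-3, 2), (-3, 2), (-3, 1), (-3, 1), (3, 1)

λ = -3: algebraic multiplicity 6 (exponent in χ_T), largest block size 2 (exponent in m_T), 4 blocks (geometric multiplicity). These force block sizes [2, 2, 1, 1].
λ = 3: algebraic multiplicity 1 (exponent in χ_T), largest block size 1 (exponent in m_T), 1 block (geometric multiplicity). This forces block sizes [1].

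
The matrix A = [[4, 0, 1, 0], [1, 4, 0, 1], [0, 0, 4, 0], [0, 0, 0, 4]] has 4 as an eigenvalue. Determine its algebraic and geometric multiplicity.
algebraic multiplicity 4, geometric multiplicity 2

The characteristic polynomial is (x - 4)^4, so the factor x - 4 appears with exponent 4: the algebraic multiplicity is 4.

rank(A - 4I) = 2, so the eigenspace has dimension 4 - 2 = 2: the geometric multiplicity is 2.

Since 2 < 4, A is not diagonalizable.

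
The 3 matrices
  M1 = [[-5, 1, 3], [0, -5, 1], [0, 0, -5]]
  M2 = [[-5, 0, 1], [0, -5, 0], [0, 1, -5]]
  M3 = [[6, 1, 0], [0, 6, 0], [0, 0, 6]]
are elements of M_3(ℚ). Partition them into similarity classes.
Characteristic polynomials: χ_{M1} = (x + 5)^3, χ_{M2} = (x + 5)^3, χ_{M3} = (x - 6)^3.

{M1, M2}: invariant factors (x + 5)^3.

{M3}: invariant factors x - 6, (x - 6)^2.

Matrices are similar if and only if their invariant-factor lists agree; the partition into similarity classes is {M1, M2}, {M3}.

2 classes: {M1, M2}, {M3}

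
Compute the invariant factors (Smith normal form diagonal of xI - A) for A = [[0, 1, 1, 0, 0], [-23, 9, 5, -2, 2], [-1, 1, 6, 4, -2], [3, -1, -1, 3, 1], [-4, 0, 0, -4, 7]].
(x - 5)^2, (x - 5)^3

The Jordan structure of A has elementary divisors (x - 5)^3, (x - 5)^2. Arranging the block sizes at each eigenvalue in decreasing order and taking row products gives the invariant factors.

Invariant factors (smallest first, each dividing the next): (x - 5)^2, (x - 5)^3.

Check: the last factor (x - 5)^3 is the minimal polynomial, and the product (x - 5)^5 is the characteristic polynomial.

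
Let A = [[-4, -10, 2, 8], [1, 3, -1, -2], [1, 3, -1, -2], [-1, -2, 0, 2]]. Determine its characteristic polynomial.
χ_A(x) = x^4

xI - A = [[x + 4, 10, -2, -8], [-1, x - 3, 1, 2], [-1, -3, x + 1, 2], [1, 2, 0, x - 2]].

Expanding det(xI - A) along the first row:
det(xI - A) = + (x + 4)·det([[x - 3, 1, 2], [-3, x + 1, 2], [2, 0, x - 2]]) - (10)·det([[-1, 1, 2], [-1, x + 1, 2], [1, 0, x - 2]]) + (-2)·det([[-1, x - 3, 2], [-1, -3, 2], [1, 2, x - 2]]) - (-8)·det([[-1, x - 3, 1], [-1, -3, x + 1], [1, 2, 0]]).

Evaluating gives χ_A(x) = x^4.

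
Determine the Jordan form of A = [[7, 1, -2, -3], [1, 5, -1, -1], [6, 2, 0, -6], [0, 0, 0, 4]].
The characteristic polynomial is det(xI - A) = (x - 4)^4, so the eigenvalues are 4 (algebraic multiplicity 4).

For λ = 4: rank(A - 4I) = 2, rank((A - 4I)^2) = 1, rank((A - 4I)^3) = 0. The eigenspace has dimension 4 - 2 = 2, so there are 2 Jordan blocks; the rank sequence gives block sizes [3, 1].

Assembling the blocks gives the Jordan form J above.

J = [[4, 1, 0, 0], [0, 4, 1, 0], [0, 0, 4, 0], [0, 0, 0, 4]]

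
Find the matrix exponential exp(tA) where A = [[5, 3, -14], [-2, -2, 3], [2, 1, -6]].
A has Jordan form J = [[-1, 1, 0], [0, -1, 1], [0, 0, -1]] with A = PJP^{-1}, so e^{tA} = P e^{tJ} P^{-1}.

For a Jordan block J_k(λ), e^{tJ_k(λ)} = e^{λt} · (I + tN + t^2 N^2/2! + ... + t^{k-1} N^{k-1}/(k-1)!) where N is the nilpotent superdiagonal part.

Assembling the blocks and conjugating back gives the entries of e^{tA} as shown above.

e^{tA} = [[(t^2 + 6*t + 1)*e^{-t}, t*(t + 6)*e^{-t}/2, t*(-5*t - 28)*e^{-t}/2], [2*t*(-t - 1)*e^{-t}, (-t^2 - t + 1)*e^{-t}, t*(5*t + 3)*e^{-t}], [2*t*e^{-t}, t*e^{-t}, (1 - 5*t)*e^{-t}]]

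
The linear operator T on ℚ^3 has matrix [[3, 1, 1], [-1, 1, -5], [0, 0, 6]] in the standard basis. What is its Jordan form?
The characteristic polynomial is det(xI - A) = (x - 6)(x - 2)^2, so the eigenvalues are 2 (algebraic multiplicity 2), 6 (algebraic multiplicity 1).

For λ = 2: rank(A - 2I) = 2, rank((A - 2I)^2) = 1. The eigenspace has dimension 3 - 2 = 1, so there is 1 Jordan block; the rank sequence gives block sizes [2].

For λ = 6: algebraic multiplicity 1 gives one 1×1 block.

Assembling the blocks gives the Jordan form J above.

J = [[2, 1, 0], [0, 2, 0], [0, 0, 6]]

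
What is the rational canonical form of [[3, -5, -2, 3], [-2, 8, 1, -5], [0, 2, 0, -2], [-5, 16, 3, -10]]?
The invariant factors of A (the non-unit diagonal entries of the Smith normal form of xI - A over ℚ[x]) are (x - 1)(x^3 + 3x - 2), each dividing the next. The characteristic polynomial is their product, (x - 1)(x^3 + 3x - 2).

The rational canonical form is the block-diagonal matrix of companion matrices C(f_i):
R = [[0, 0, 0, -2], [1, 0, 0, 5], [0, 1, 0, -3], [0, 0, 1, 1]].

Note the characteristic polynomial does not split into linear factors over ℚ, so A has no Jordan form over ℚ; the rational canonical form exists over any field.

R = [[0, 0, 0, -2], [1, 0, 0, 5], [0, 1, 0, -3], [0, 0, 1, 1]]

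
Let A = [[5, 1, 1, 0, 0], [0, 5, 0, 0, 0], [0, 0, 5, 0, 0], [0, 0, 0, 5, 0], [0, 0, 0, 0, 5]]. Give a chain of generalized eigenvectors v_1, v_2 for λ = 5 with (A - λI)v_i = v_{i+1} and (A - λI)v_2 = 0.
We seek v_1 ∈ ker((A - 5I)^2) \ ker(A - 5I), then set v_{i+1} = (A - 5I) v_i.

One such chain is v_1 = [[0, -1, 2, 2, 0]]^T, v_2 = [[1, 0, 0, 0, 0]]^T. Check: (A - 5I) v_2 = [[0, 0, 0, 0, 0]]^T = 0.

v_1 = [[0, -1, 2, 2, 0]]^T, v_2 = [[1, 0, 0, 0, 0]]^T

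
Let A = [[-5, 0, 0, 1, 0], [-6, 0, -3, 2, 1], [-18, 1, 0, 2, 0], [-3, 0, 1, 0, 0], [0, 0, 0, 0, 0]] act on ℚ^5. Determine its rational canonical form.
The invariant factors of A (the non-unit diagonal entries of the Smith normal form of xI - A over ℚ[x]) are x(x + 5)(x^3 + 4x + 1), each dividing the next. The characteristic polynomial is their product, x(x + 5)(x^3 + 4x + 1).

The rational canonical form is the block-diagonal matrix of companion matrices C(f_i):
R = [[0, 0, 0, 0, 0], [1, 0, 0, 0, -5], [0, 1, 0, 0, -21], [0, 0, 1, 0, -4], [0, 0, 0, 1, -5]].

Note the characteristic polynomial does not split into linear factors over ℚ, so A has no Jordan form over ℚ; the rational canonical form exists over any field.

R = [[0, 0, 0, 0, 0], [1, 0, 0, 0, -5], [0, 1, 0, 0, -21], [0, 0, 1, 0, -4], [0, 0, 0, 1, -5]]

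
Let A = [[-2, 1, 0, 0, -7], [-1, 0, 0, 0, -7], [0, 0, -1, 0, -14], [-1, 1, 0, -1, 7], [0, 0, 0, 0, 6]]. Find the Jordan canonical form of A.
J = [[-1, 1, 0, 0, 0], [0, -1, 0, 0, 0], [0, 0, -1, 0, 0], [0, 0, 0, -1, 0], [0, 0, 0, 0, 6]]

The characteristic polynomial is det(xI - A) = (x - 6)(x + 1)^4, so the eigenvalues are -1 (algebraic multiplicity 4), 6 (algebraic multiplicity 1).

For λ = -1: rank(A + I) = 2, rank((A + I)^2) = 1. The eigenspace has dimension 5 - 2 = 3, so there are 3 Jordan blocks; the rank sequence gives block sizes [2, 1, 1].

For λ = 6: algebraic multiplicity 1 gives one 1×1 block.

Assembling the blocks gives the Jordan form J above.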